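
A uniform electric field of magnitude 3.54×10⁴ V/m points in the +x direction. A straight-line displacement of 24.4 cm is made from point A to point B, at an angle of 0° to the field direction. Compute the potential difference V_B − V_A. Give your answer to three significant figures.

-8640 V

Only the component of displacement along E changes the potential: ΔV = −E·d·cosθ.
ΔV = −(3.54×10⁴ V/m)(0.244 m)cos0° = -8640 V.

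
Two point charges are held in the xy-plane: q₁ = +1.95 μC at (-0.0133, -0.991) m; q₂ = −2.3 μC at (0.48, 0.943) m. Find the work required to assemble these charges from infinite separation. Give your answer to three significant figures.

-0.0202 J

The assembly work is the sum of pairwise potential energies, U = Σ_{i<j} kqᵢqⱼ/rᵢⱼ.
Pair separations: r₁₂ = 2.00 m.
U = (-0.0202) = -0.0202 J.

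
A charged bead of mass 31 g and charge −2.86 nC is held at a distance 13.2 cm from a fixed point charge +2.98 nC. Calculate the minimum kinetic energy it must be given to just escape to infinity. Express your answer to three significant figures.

5.80×10⁻⁷ J

To just escape, total mechanical energy must reach zero at infinity: ½mv²_min + U = 0, so ½mv²_min = −U = |kQq|/r.
|U| = |kQq|/r = (8.99×10⁹ N·m²/C²)(2.98×10⁻⁹)(2.86×10⁻⁹)/(0.132) = 5.80×10⁻⁷ J.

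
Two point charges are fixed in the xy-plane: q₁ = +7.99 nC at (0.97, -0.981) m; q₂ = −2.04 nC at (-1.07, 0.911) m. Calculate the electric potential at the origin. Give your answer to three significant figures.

Electric potential is a scalar, so the contributions from each charge add algebraically: V = Σ kqᵢ/rᵢ.
Distances from the field point to each charge: r₁ = 1.38 m, r₂ = 1.41 m.
V = k[(7.99×10⁻⁹)/(1.38) + (-2.04×10⁻⁹)/(1.41)] = 39.0 V.

39.0 V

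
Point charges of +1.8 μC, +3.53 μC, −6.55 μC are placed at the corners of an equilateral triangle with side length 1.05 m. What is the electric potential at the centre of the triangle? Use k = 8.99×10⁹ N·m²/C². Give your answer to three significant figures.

Electric potential is a scalar, so the contributions from each charge add algebraically: V = Σ kqᵢ/rᵢ.
The distance from each vertex to the centroid is a/√3 = 0.606 m.
V = k[(1.80×10⁻⁶)/(0.606) + (3.53×10⁻⁶)/(0.606) + (-6.55×10⁻⁶)/(0.606)] = -1.81×10⁴ V.

-1.81×10⁴ V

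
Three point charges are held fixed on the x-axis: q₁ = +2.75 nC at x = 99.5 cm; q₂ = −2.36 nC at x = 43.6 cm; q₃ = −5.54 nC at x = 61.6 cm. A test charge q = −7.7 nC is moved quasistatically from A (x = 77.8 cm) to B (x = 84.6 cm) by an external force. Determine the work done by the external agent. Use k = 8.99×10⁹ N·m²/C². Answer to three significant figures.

-1.18×10⁻⁶ J

For quasistatic motion the external work equals the change in potential energy: W_ext = qΔV = q(V_B − V_A).
At A: distances to the source charges are 0.217 m, 0.342 m, 0.162 m; V_A = Σ kqᵢ/rᵢ = -256 V.
At B: distances to the source charges are 0.149 m, 0.410 m, 0.230 m; V_B = Σ kqᵢ/rᵢ = -102 V.
ΔV = V_B − V_A = 153 V.
W_ext = qΔV = (-7.70×10⁻⁹ C)(153 V) = -1.18×10⁻⁶ J.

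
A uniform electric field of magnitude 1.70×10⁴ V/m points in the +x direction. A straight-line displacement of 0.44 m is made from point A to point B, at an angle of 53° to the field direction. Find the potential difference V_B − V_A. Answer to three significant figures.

Only the component of displacement along E changes the potential: ΔV = −E·d·cosθ.
ΔV = −(1.70×10⁴ V/m)(0.440 m)cos53° = -4500 V.

-4500 V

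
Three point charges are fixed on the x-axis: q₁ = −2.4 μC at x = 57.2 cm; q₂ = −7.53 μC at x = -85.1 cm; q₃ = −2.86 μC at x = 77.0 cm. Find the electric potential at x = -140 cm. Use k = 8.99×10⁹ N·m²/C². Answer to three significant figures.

-1.46×10⁵ V

Electric potential is a scalar, so the contributions from each charge add algebraically: V = Σ kqᵢ/rᵢ.
Distances from the field point to each charge: r₁ = 1.97 m, r₂ = 0.549 m, r₃ = 2.17 m.
V = k[(-2.40×10⁻⁶)/(1.97) + (-7.53×10⁻⁶)/(0.549) + (-2.86×10⁻⁶)/(2.17)] = -1.46×10⁵ V.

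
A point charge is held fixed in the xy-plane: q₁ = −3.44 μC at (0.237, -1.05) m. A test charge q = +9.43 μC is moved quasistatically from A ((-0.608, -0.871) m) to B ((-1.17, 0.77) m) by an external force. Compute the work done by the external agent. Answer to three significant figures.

0.211 J

For quasistatic motion the external work equals the change in potential energy: W_ext = qΔV = q(V_B − V_A).
At A: distance to the source charge is 0.864 m; V_A = kq₁/r = -3.58×10⁴ V.
At B: distance to the source charge is 2.30 m; V_B = kq₁/r = -1.34×10⁴ V.
ΔV = V_B − V_A = 2.24×10⁴ V.
W_ext = qΔV = (9.43×10⁻⁶ C)(2.24×10⁴ V) = 0.211 J.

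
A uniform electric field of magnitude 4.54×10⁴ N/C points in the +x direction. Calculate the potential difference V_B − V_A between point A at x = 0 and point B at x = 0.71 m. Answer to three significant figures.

In a uniform field, potential decreases in the direction of E: V_B − V_A = −E·Δx.
V_B − V_A = −(4.54×10⁴ V/m)(0.710 m) = -3.22×10⁴ V.

-3.22×10⁴ V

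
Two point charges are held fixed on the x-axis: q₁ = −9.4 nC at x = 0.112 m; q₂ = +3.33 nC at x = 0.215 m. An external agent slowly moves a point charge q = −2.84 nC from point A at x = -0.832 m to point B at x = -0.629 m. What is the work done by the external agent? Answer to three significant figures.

For quasistatic motion the external work equals the change in potential energy: W_ext = qΔV = q(V_B − V_A).
At A: distances to the source charges are 0.944 m, 1.05 m; V_A = Σ kqᵢ/rᵢ = -60.9 V.
At B: distances to the source charges are 0.741 m, 0.844 m; V_B = Σ kqᵢ/rᵢ = -78.6 V.
ΔV = V_B − V_A = -17.6 V.
W_ext = qΔV = (-2.84×10⁻⁹ C)(-17.6 V) = 5.01×10⁻⁸ J.

5.01×10⁻⁸ J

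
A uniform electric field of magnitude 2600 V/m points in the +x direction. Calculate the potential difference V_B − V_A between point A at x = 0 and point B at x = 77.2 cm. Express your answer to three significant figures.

-2010 V

In a uniform field, potential decreases in the direction of E: V_B − V_A = −E·Δx.
V_B − V_A = −(2600 V/m)(0.772 m) = -2010 V.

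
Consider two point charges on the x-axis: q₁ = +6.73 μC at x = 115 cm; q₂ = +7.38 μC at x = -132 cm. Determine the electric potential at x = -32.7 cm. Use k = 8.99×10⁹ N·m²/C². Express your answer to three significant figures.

1.08×10⁵ V

Electric potential is a scalar, so the contributions from each charge add algebraically: V = Σ kqᵢ/rᵢ.
Distances from the field point to each charge: r₁ = 1.48 m, r₂ = 0.993 m.
V = k[(6.73×10⁻⁶)/(1.48) + (7.38×10⁻⁶)/(0.993)] = 1.08×10⁵ V.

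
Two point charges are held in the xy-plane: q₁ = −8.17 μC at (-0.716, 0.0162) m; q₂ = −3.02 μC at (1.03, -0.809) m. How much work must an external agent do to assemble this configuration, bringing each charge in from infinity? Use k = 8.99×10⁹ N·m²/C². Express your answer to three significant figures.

The work to assemble the configuration equals its total potential energy, U = Σ kqᵢqⱼ/rᵢⱼ over all pairs.
Pair separations: r₁₂ = 1.93 m.
U = (0.115) = 0.115 J.

0.115 J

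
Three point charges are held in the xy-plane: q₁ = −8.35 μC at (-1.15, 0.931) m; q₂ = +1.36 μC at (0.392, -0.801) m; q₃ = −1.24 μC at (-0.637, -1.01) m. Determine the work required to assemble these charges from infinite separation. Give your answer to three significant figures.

-0.0121 J

The work to assemble the configuration equals its total potential energy, U = Σ kqᵢqⱼ/rᵢⱼ over all pairs.
Pair separations: r₁₂ = 2.32 m, r₁₃ = 2.01 m, r₂₃ = 1.05 m.
U = (-0.0440) + (0.0464) + (-0.0144) = -0.0121 J.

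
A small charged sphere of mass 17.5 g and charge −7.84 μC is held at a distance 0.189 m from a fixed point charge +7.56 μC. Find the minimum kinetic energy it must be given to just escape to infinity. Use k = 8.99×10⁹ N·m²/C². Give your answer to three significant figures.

To just escape, total mechanical energy must reach zero at infinity: ½mv²_min + U = 0, so ½mv²_min = −U = |kQq|/r.
|U| = |kQq|/r = (8.99×10⁹ N·m²/C²)(7.56×10⁻⁶)(7.84×10⁻⁶)/(0.189) = 2.82 J.

2.82 J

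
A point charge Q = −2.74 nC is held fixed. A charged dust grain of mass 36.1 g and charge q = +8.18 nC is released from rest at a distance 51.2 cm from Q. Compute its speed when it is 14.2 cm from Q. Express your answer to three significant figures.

7.54×10⁻³ m/s

Only the electrostatic force acts, so mechanical energy is conserved: ½mv² = U₁ − U₂ = kQq(1/r₁ − 1/r₂).
U₁ − U₂ = (8.99×10⁹ N·m²/C²)(-2.74×10⁻⁹ C)(8.18×10⁻⁹ C)(1/0.512 − 1/0.142) = 1.03×10⁻⁶ J.
v = √(2·1.03×10⁻⁶/0.0361) = 7.54×10⁻³ m/s.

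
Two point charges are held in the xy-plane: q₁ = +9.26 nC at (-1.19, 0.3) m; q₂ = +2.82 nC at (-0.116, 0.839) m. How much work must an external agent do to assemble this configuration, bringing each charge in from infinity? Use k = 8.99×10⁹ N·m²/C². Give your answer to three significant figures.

The assembly work is the sum of pairwise potential energies, U = Σ_{i<j} kqᵢqⱼ/rᵢⱼ.
Pair separations: r₁₂ = 1.20 m.
U = (1.95×10⁻⁷) = 1.95×10⁻⁷ J.

1.95×10⁻⁷ J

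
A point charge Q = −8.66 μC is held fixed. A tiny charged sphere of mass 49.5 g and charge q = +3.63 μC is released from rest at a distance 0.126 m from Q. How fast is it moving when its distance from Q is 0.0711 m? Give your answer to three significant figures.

8.37 m/s

Only the electrostatic force acts, so mechanical energy is conserved: ½mv² = U₁ − U₂ = kQq(1/r₁ − 1/r₂).
U₁ − U₂ = (8.99×10⁹ N·m²/C²)(-8.66×10⁻⁶ C)(3.63×10⁻⁶ C)(1/0.126 − 1/0.0711) = 1.73 J.
v = √(2·1.73/0.0495) = 8.37 m/s.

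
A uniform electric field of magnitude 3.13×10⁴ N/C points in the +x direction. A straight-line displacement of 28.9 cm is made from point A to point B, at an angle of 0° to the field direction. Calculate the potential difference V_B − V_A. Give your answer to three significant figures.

Only the component of displacement along E changes the potential: ΔV = −E·d·cosθ.
ΔV = −(3.13×10⁴ V/m)(0.289 m)cos0° = -9050 V.

-9050 V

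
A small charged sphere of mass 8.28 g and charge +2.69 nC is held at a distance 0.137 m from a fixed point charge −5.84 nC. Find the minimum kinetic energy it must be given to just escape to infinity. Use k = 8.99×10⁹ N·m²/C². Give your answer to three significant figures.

1.03×10⁻⁶ J

To just escape, total mechanical energy must reach zero at infinity: ½mv²_min + U = 0, so ½mv²_min = −U = |kQq|/r.
|U| = |kQq|/r = (8.99×10⁹ N·m²/C²)(5.84×10⁻⁹)(2.69×10⁻⁹)/(0.137) = 1.03×10⁻⁶ J.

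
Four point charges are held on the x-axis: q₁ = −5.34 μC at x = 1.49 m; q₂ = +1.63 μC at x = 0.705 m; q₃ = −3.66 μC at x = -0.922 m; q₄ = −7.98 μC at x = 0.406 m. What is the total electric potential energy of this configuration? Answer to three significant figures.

0.100 J

The assembly work is the sum of pairwise potential energies, U = Σ_{i<j} kqᵢqⱼ/rᵢⱼ.
Pair separations: r₁₂ = 0.785 m, r₁₃ = 2.41 m, r₁₄ = 1.08 m, r₂₃ = 1.63 m, r₂₄ = 0.299 m, r₃₄ = 1.33 m.
Summing all 6 pair terms gives U = 0.100 J.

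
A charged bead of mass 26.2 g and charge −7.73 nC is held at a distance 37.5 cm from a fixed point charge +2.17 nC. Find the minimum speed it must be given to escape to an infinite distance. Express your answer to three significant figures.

5.54×10⁻³ m/s

To just escape, total mechanical energy must reach zero at infinity: ½mv²_min + U = 0, so ½mv²_min = −U = |kQq|/r.
|U| = |kQq|/r = (8.99×10⁹ N·m²/C²)(2.17×10⁻⁹)(7.73×10⁻⁹)/(0.375) = 4.02×10⁻⁷ J.
v_min = √(2|U|/m) = √(2·4.02×10⁻⁷/0.0262) = 5.54×10⁻³ m/s.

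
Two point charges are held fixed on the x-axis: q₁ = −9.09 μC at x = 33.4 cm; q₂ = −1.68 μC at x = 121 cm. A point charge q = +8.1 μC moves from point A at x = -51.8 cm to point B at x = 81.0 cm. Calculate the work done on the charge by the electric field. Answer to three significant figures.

The work done by the electric force is W_field = −ΔU = −q(V_B − V_A) = q(V_A − V_B).
At A: distances to the source charges are 0.852 m, 1.73 m; V_A = Σ kqᵢ/rᵢ = -1.05×10⁵ V.
At B: distances to the source charges are 0.476 m, 0.400 m; V_B = Σ kqᵢ/rᵢ = -2.09×10⁵ V.
ΔV = V_B − V_A = -1.05×10⁵ V.
W_field = −qΔV = −(8.10×10⁻⁶ C)(-1.05×10⁵ V) = 0.849 J.

0.849 J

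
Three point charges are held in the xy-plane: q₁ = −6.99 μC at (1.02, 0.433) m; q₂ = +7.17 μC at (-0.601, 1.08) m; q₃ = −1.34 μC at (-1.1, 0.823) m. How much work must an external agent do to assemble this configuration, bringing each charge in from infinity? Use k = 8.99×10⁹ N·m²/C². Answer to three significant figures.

The assembly work is the sum of pairwise potential energies, U = Σ_{i<j} kqᵢqⱼ/rᵢⱼ.
Pair separations: r₁₂ = 1.75 m, r₁₃ = 2.16 m, r₂₃ = 0.561 m.
U = (-0.258) + (0.0391) + (-0.154) = -0.373 J.

-0.373 J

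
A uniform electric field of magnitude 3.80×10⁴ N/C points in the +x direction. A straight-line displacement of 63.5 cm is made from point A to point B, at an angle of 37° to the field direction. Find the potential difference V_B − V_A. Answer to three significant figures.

Only the component of displacement along E changes the potential: ΔV = −E·d·cosθ.
ΔV = −(3.80×10⁴ V/m)(0.635 m)cos37° = -1.93×10⁴ V.

-1.93×10⁴ V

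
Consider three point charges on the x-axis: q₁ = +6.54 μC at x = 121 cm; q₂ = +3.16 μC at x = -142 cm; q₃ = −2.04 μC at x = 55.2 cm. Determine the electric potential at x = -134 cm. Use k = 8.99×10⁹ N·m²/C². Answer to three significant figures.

3.68×10⁵ V

The total potential is the scalar sum of each charge's contribution, V = Σ kqᵢ/rᵢ.
Distances from the field point to each charge: r₁ = 2.55 m, r₂ = 0.0800 m, r₃ = 1.89 m.
V = k[(6.54×10⁻⁶)/(2.55) + (3.16×10⁻⁶)/(0.0800) + (-2.04×10⁻⁶)/(1.89)] = 3.68×10⁵ V.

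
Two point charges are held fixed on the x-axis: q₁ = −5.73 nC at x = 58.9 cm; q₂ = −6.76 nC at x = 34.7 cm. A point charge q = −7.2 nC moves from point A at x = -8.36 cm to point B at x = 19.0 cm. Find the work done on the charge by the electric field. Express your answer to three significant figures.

The work done by the electric force is W_field = −ΔU = −q(V_B − V_A) = q(V_A − V_B).
At A: distances to the source charges are 0.673 m, 0.431 m; V_A = Σ kqᵢ/rᵢ = -218 V.
At B: distances to the source charges are 0.399 m, 0.157 m; V_B = Σ kqᵢ/rᵢ = -516 V.
ΔV = V_B − V_A = -298 V.
W_field = −qΔV = −(-7.20×10⁻⁹ C)(-298 V) = -2.15×10⁻⁶ J.

-2.15×10⁻⁶ J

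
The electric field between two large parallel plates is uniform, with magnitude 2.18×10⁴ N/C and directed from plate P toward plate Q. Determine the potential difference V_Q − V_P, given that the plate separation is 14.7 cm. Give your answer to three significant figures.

In a uniform field, potential decreases in the direction of E: ΔV = −E·d for a displacement d parallel to E.
Going from P to Q is a displacement of 14.7 cm along the field, so V_Q − V_P = −Ed = -3200 V.

-3200 V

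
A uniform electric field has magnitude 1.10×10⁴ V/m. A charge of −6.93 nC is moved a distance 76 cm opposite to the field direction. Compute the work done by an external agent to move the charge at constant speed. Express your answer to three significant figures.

-5.79×10⁻⁵ J

The potential change for a displacement 76 cm opposite to the field direction is ΔV = +Ed = 8360 V.
W_ext = qΔV = -5.79×10⁻⁵ J.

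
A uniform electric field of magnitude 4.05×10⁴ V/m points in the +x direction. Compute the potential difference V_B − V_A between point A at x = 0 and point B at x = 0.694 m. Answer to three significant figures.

In a uniform field, potential decreases in the direction of E: V_B − V_A = −E·Δx.
V_B − V_A = −(4.05×10⁴ V/m)(0.694 m) = -2.81×10⁴ V.

-2.81×10⁴ V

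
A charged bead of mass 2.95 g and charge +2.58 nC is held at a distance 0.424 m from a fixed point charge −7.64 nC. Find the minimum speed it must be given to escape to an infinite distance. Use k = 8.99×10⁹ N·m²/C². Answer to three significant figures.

0.0168 m/s

To just escape, total mechanical energy must reach zero at infinity: ½mv²_min + U = 0, so ½mv²_min = −U = |kQq|/r.
|U| = |kQq|/r = (8.99×10⁹ N·m²/C²)(7.64×10⁻⁹)(2.58×10⁻⁹)/(0.424) = 4.18×10⁻⁷ J.
v_min = √(2|U|/m) = √(2·4.18×10⁻⁷/2.95×10⁻³) = 0.0168 m/s.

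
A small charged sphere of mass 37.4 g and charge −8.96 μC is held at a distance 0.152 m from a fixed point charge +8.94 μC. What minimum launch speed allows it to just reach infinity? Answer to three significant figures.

15.9 m/s

To just escape, total mechanical energy must reach zero at infinity: ½mv²_min + U = 0, so ½mv²_min = −U = |kQq|/r.
|U| = |kQq|/r = (8.99×10⁹ N·m²/C²)(8.94×10⁻⁶)(8.96×10⁻⁶)/(0.152) = 4.74 J.
v_min = √(2|U|/m) = √(2·4.74/0.0374) = 15.9 m/s.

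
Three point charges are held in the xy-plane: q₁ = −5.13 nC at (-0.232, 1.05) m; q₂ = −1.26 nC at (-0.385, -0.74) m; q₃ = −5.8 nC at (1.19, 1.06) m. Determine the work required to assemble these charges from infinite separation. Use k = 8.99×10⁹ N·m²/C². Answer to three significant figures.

2.48×10⁻⁷ J

The assembly work is the sum of pairwise potential energies, U = Σ_{i<j} kqᵢqⱼ/rᵢⱼ.
Pair separations: r₁₂ = 1.80 m, r₁₃ = 1.42 m, r₂₃ = 2.39 m.
U = (3.23×10⁻⁸) + (1.88×10⁻⁷) + (2.75×10⁻⁸) = 2.48×10⁻⁷ J.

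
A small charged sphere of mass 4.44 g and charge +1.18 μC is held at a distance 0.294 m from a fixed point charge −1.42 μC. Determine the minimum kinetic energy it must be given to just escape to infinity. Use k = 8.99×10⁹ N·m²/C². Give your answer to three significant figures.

To just escape, total mechanical energy must reach zero at infinity: ½mv²_min + U = 0, so ½mv²_min = −U = |kQq|/r.
|U| = |kQq|/r = (8.99×10⁹ N·m²/C²)(1.42×10⁻⁶)(1.18×10⁻⁶)/(0.294) = 0.0512 J.

0.0512 J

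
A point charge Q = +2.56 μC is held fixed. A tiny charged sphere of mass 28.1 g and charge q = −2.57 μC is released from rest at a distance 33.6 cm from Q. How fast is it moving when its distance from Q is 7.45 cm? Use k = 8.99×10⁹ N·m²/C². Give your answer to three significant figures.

6.63 m/s

Only the electrostatic force acts, so mechanical energy is conserved: ½mv² = U₁ − U₂ = kQq(1/r₁ − 1/r₂).
U₁ − U₂ = (8.99×10⁹ N·m²/C²)(2.56×10⁻⁶ C)(-2.57×10⁻⁶ C)(1/0.336 − 1/0.0745) = 0.618 J.
v = √(2·0.618/0.0281) = 6.63 m/s.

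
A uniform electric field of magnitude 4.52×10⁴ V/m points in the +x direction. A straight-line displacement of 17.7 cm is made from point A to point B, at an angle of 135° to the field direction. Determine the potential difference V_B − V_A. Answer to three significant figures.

Only the component of displacement along E changes the potential: ΔV = −E·d·cosθ.
ΔV = −(4.52×10⁴ V/m)(0.177 m)cos135° = 5660 V.

5660 V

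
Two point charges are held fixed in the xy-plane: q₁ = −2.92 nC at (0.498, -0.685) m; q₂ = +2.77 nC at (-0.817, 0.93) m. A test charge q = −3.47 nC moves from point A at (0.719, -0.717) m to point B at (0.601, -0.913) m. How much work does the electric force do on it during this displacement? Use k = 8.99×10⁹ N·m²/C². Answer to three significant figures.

The work done by the electric force is W_field = −ΔU = −q(V_B − V_A) = q(V_A − V_B).
At A: distances to the source charges are 0.223 m, 2.25 m; V_A = Σ kqᵢ/rᵢ = -106 V.
At B: distances to the source charges are 0.250 m, 2.33 m; V_B = Σ kqᵢ/rᵢ = -94.2 V.
ΔV = V_B − V_A = 12.3 V.
W_field = −qΔV = −(-3.47×10⁻⁹ C)(12.3 V) = 4.26×10⁻⁸ J.

4.26×10⁻⁸ J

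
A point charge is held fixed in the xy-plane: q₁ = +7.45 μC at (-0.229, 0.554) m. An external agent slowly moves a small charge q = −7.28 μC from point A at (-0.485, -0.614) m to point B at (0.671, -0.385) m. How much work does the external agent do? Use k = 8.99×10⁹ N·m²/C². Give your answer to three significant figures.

For quasistatic motion the external work equals the change in potential energy: W_ext = qΔV = q(V_B − V_A).
At A: distance to the source charge is 1.20 m; V_A = kq₁/r = 5.60×10⁴ V.
At B: distance to the source charge is 1.30 m; V_B = kq₁/r = 5.15×10⁴ V.
ΔV = V_B − V_A = -4520 V.
W_ext = qΔV = (-7.28×10⁻⁶ C)(-4520 V) = 0.0329 J.

0.0329 J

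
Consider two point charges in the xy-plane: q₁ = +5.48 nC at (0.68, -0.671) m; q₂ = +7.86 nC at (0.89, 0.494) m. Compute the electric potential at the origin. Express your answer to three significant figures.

121 V

Electric potential is a scalar, so the contributions from each charge add algebraically: V = Σ kqᵢ/rᵢ.
Distances from the field point to each charge: r₁ = 0.955 m, r₂ = 1.02 m.
V = k[(5.48×10⁻⁹)/(0.955) + (7.86×10⁻⁹)/(1.02)] = 121 V.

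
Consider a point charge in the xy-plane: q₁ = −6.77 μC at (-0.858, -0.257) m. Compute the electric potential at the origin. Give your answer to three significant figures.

Electric potential is a scalar, so the contributions from each charge add algebraically: V = Σ kqᵢ/rᵢ.
Distances from the field point to each charge: r₁ = 0.896 m.
V = k[(-6.77×10⁻⁶)/(0.896)] = -6.80×10⁴ V.

-6.80×10⁴ V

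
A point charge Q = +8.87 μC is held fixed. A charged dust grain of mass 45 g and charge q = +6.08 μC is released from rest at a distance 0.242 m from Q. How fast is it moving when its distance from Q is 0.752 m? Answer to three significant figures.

7.77 m/s

Only the electrostatic force acts, so mechanical energy is conserved: ½mv² = U₁ − U₂ = kQq(1/r₁ − 1/r₂).
U₁ − U₂ = (8.99×10⁹ N·m²/C²)(8.87×10⁻⁶ C)(6.08×10⁻⁶ C)(1/0.242 − 1/0.752) = 1.36 J.
v = √(2·1.36/0.0450) = 7.77 m/s.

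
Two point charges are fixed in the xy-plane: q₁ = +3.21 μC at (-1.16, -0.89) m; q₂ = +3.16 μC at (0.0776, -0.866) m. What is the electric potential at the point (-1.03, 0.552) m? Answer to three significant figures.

The total potential is the scalar sum of each charge's contribution, V = Σ kqᵢ/rᵢ.
Distances from the field point to each charge: r₁ = 1.45 m, r₂ = 1.80 m.
V = k[(3.21×10⁻⁶)/(1.45) + (3.16×10⁻⁶)/(1.80)] = 3.57×10⁴ V.

3.57×10⁴ V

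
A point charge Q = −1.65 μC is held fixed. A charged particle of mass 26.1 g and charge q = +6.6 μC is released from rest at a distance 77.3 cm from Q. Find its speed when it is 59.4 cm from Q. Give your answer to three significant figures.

Only the electrostatic force acts, so mechanical energy is conserved: ½mv² = U₁ − U₂ = kQq(1/r₁ − 1/r₂).
U₁ − U₂ = (8.99×10⁹ N·m²/C²)(-1.65×10⁻⁶ C)(6.60×10⁻⁶ C)(1/0.773 − 1/0.594) = 0.0382 J.
v = √(2·0.0382/0.0261) = 1.71 m/s.

1.71 m/s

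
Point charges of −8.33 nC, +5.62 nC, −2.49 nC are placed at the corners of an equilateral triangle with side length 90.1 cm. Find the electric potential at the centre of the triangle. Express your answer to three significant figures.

-89.9 V

The total potential is the scalar sum of each charge's contribution, V = Σ kqᵢ/rᵢ.
The distance from each vertex to the centroid is a/√3 = 0.520 m.
V = k[(-8.33×10⁻⁹)/(0.520) + (5.62×10⁻⁹)/(0.520) + (-2.49×10⁻⁹)/(0.520)] = -89.9 V.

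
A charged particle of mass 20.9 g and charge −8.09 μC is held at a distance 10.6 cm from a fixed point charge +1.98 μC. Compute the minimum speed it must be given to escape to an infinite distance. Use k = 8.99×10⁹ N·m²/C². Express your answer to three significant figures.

To just escape, total mechanical energy must reach zero at infinity: ½mv²_min + U = 0, so ½mv²_min = −U = |kQq|/r.
|U| = |kQq|/r = (8.99×10⁹ N·m²/C²)(1.98×10⁻⁶)(8.09×10⁻⁶)/(0.106) = 1.36 J.
v_min = √(2|U|/m) = √(2·1.36/0.0209) = 11.4 m/s.

11.4 m/s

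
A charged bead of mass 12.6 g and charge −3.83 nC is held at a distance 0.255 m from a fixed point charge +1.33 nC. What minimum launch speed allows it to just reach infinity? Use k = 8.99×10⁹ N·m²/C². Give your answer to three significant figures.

To just escape, total mechanical energy must reach zero at infinity: ½mv²_min + U = 0, so ½mv²_min = −U = |kQq|/r.
|U| = |kQq|/r = (8.99×10⁹ N·m²/C²)(1.33×10⁻⁹)(3.83×10⁻⁹)/(0.255) = 1.80×10⁻⁷ J.
v_min = √(2|U|/m) = √(2·1.80×10⁻⁷/0.0126) = 5.34×10⁻³ m/s.

5.34×10⁻³ m/s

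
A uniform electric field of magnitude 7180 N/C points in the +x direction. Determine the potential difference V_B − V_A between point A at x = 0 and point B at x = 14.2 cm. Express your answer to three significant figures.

In a uniform field, potential decreases in the direction of E: V_B − V_A = −E·Δx.
V_B − V_A = −(7180 V/m)(0.142 m) = -1020 V.

-1020 V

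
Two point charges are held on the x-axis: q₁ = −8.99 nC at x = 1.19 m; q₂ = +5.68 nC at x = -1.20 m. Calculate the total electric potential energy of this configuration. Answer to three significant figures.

The assembly work is the sum of pairwise potential energies, U = Σ_{i<j} kqᵢqⱼ/rᵢⱼ.
Pair separations: r₁₂ = 2.39 m.
U = (-1.92×10⁻⁷) = -1.92×10⁻⁷ J.

-1.92×10⁻⁷ J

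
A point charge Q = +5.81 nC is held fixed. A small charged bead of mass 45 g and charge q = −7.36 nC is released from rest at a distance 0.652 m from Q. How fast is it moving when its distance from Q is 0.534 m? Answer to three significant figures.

2.41×10⁻³ m/s

Only the electrostatic force acts, so mechanical energy is conserved: ½mv² = U₁ − U₂ = kQq(1/r₁ − 1/r₂).
U₁ − U₂ = (8.99×10⁹ N·m²/C²)(5.81×10⁻⁹ C)(-7.36×10⁻⁹ C)(1/0.652 − 1/0.534) = 1.30×10⁻⁷ J.
v = √(2·1.30×10⁻⁷/0.0450) = 2.41×10⁻³ m/s.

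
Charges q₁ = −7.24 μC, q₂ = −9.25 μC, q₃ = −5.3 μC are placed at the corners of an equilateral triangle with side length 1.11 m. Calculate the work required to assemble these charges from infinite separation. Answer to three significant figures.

1.25 J

The assembly work is the sum of pairwise potential energies, U = Σ_{i<j} kqᵢqⱼ/rᵢⱼ.
All three pair separations equal the side length, 1.11 m.
U = (0.542) + (0.311) + (0.397) = 1.25 J.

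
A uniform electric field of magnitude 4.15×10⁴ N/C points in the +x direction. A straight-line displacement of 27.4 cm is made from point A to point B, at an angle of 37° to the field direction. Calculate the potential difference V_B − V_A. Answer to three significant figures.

Only the component of displacement along E changes the potential: ΔV = −E·d·cosθ.
ΔV = −(4.15×10⁴ V/m)(0.274 m)cos37° = -9080 V.

-9080 V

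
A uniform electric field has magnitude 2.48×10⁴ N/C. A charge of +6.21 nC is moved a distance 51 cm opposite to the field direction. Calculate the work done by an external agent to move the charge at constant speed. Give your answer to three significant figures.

7.85×10⁻⁵ J

The potential change for a displacement 51 cm opposite to the field direction is ΔV = +Ed = 1.26×10⁴ V.
W_ext = qΔV = 7.85×10⁻⁵ J.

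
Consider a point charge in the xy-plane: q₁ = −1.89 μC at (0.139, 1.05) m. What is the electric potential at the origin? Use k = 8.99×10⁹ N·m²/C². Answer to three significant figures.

-1.60×10⁴ V

The total potential is the scalar sum of each charge's contribution, V = Σ kqᵢ/rᵢ.
Distances from the field point to each charge: r₁ = 1.06 m.
V = k[(-1.89×10⁻⁶)/(1.06)] = -1.60×10⁴ V.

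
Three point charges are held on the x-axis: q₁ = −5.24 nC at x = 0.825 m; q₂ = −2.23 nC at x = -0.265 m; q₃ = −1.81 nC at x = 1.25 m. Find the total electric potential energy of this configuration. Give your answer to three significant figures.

The work to assemble the configuration equals its total potential energy, U = Σ kqᵢqⱼ/rᵢⱼ over all pairs.
Pair separations: r₁₂ = 1.09 m, r₁₃ = 0.425 m, r₂₃ = 1.52 m.
U = (9.64×10⁻⁸) + (2.01×10⁻⁷) + (2.40×10⁻⁸) = 3.21×10⁻⁷ J.

3.21×10⁻⁷ J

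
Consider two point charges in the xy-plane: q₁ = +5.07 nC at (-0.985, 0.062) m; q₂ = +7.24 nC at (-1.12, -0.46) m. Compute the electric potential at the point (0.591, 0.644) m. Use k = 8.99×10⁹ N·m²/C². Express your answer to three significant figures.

59.1 V

The total potential is the scalar sum of each charge's contribution, V = Σ kqᵢ/rᵢ.
Distances from the field point to each charge: r₁ = 1.68 m, r₂ = 2.04 m.
V = k[(5.07×10⁻⁹)/(1.68) + (7.24×10⁻⁹)/(2.04)] = 59.1 V.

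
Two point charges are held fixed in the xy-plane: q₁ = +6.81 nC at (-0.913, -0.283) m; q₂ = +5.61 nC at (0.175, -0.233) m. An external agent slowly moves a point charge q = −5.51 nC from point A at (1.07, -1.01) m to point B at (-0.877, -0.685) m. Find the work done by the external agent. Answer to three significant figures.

For quasistatic motion the external work equals the change in potential energy: W_ext = qΔV = q(V_B − V_A).
At A: distances to the source charges are 2.11 m, 1.19 m; V_A = Σ kqᵢ/rᵢ = 71.5 V.
At B: distances to the source charges are 0.404 m, 1.14 m; V_B = Σ kqᵢ/rᵢ = 196 V.
ΔV = V_B − V_A = 124 V.
W_ext = qΔV = (-5.51×10⁻⁹ C)(124 V) = -6.84×10⁻⁷ J.

-6.84×10⁻⁷ J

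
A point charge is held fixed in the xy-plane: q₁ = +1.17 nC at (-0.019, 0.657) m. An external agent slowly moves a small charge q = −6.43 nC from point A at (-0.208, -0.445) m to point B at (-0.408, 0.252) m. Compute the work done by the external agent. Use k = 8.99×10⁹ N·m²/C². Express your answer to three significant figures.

For quasistatic motion the external work equals the change in potential energy: W_ext = qΔV = q(V_B − V_A).
At A: distance to the source charge is 1.12 m; V_A = kq₁/r = 9.41 V.
At B: distance to the source charge is 0.562 m; V_B = kq₁/r = 18.7 V.
ΔV = V_B − V_A = 9.32 V.
W_ext = qΔV = (-6.43×10⁻⁹ C)(9.32 V) = -5.99×10⁻⁸ J.

-5.99×10⁻⁸ J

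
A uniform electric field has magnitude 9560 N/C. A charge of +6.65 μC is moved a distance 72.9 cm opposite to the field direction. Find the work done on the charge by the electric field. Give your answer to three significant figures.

The potential change for a displacement 72.9 cm opposite to the field direction is ΔV = +Ed = 6970 V.
W_field = −qΔV = -0.0463 J.

-0.0463 J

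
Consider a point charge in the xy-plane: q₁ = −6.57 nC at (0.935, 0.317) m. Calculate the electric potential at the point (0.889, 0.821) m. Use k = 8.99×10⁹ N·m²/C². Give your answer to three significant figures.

-117 V

Electric potential is a scalar, so the contributions from each charge add algebraically: V = Σ kqᵢ/rᵢ.
Distances from the field point to each charge: r₁ = 0.506 m.
V = k[(-6.57×10⁻⁹)/(0.506)] = -117 V.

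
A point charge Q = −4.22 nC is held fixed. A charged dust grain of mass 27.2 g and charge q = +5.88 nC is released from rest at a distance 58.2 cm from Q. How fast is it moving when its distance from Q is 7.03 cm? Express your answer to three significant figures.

0.0143 m/s

Only the electrostatic force acts, so mechanical energy is conserved: ½mv² = U₁ − U₂ = kQq(1/r₁ − 1/r₂).
U₁ − U₂ = (8.99×10⁹ N·m²/C²)(-4.22×10⁻⁹ C)(5.88×10⁻⁹ C)(1/0.582 − 1/0.0703) = 2.79×10⁻⁶ J.
v = √(2·2.79×10⁻⁶/0.0272) = 0.0143 m/s.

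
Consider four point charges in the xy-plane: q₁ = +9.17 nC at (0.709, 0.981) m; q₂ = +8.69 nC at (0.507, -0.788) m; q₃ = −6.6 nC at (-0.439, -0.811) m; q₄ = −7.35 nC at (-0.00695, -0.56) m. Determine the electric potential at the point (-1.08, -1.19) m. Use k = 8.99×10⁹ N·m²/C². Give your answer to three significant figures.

The total potential is the scalar sum of each charge's contribution, V = Σ kqᵢ/rᵢ.
Distances from the field point to each charge: r₁ = 2.81 m, r₂ = 1.64 m, r₃ = 0.745 m, r₄ = 1.24 m.
V = k[(9.17×10⁻⁹)/(2.81) + (8.69×10⁻⁹)/(1.64) + (-6.60×10⁻⁹)/(0.745) + (-7.35×10⁻⁹)/(1.24)] = -55.8 V.

-55.8 V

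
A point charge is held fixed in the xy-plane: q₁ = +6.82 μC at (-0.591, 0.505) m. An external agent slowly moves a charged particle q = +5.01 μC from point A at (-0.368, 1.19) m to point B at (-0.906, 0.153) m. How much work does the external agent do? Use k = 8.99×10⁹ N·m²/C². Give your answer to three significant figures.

0.224 J

For quasistatic motion the external work equals the change in potential energy: W_ext = qΔV = q(V_B − V_A).
At A: distance to the source charge is 0.720 m; V_A = kq₁/r = 8.51×10⁴ V.
At B: distance to the source charge is 0.472 m; V_B = kq₁/r = 1.30×10⁵ V.
ΔV = V_B − V_A = 4.47×10⁴ V.
W_ext = qΔV = (5.01×10⁻⁶ C)(4.47×10⁴ V) = 0.224 J.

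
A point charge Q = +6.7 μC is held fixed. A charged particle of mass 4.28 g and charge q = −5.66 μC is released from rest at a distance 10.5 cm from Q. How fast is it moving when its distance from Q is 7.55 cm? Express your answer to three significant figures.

Only the electrostatic force acts, so mechanical energy is conserved: ½mv² = U₁ − U₂ = kQq(1/r₁ − 1/r₂).
U₁ − U₂ = (8.99×10⁹ N·m²/C²)(6.70×10⁻⁶ C)(-5.66×10⁻⁶ C)(1/0.105 − 1/0.0755) = 1.27 J.
v = √(2·1.27/4.28×10⁻³) = 24.3 m/s.

24.3 m/s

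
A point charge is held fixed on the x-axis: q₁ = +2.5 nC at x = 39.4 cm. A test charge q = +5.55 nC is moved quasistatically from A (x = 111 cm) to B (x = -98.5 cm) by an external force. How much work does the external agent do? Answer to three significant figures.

-8.38×10⁻⁸ J

For quasistatic motion the external work equals the change in potential energy: W_ext = qΔV = q(V_B − V_A).
At A: distance to the source charge is 0.716 m; V_A = kq₁/r = 31.4 V.
At B: distance to the source charge is 1.38 m; V_B = kq₁/r = 16.3 V.
ΔV = V_B − V_A = -15.1 V.
W_ext = qΔV = (5.55×10⁻⁹ C)(-15.1 V) = -8.38×10⁻⁸ J.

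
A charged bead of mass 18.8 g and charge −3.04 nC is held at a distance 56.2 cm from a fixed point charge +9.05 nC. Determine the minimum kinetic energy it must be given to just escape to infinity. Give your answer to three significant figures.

To just escape, total mechanical energy must reach zero at infinity: ½mv²_min + U = 0, so ½mv²_min = −U = |kQq|/r.
|U| = |kQq|/r = (8.99×10⁹ N·m²/C²)(9.05×10⁻⁹)(3.04×10⁻⁹)/(0.562) = 4.40×10⁻⁷ J.

4.40×10⁻⁷ J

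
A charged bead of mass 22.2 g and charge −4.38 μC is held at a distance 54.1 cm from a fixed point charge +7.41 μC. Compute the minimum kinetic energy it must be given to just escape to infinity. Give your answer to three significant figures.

0.539 J

To just escape, total mechanical energy must reach zero at infinity: ½mv²_min + U = 0, so ½mv²_min = −U = |kQq|/r.
|U| = |kQq|/r = (8.99×10⁹ N·m²/C²)(7.41×10⁻⁶)(4.38×10⁻⁶)/(0.541) = 0.539 J.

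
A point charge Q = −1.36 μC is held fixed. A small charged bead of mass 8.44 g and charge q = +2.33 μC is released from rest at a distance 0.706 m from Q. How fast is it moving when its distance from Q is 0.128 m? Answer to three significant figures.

6.57 m/s

Only the electrostatic force acts, so mechanical energy is conserved: ½mv² = U₁ − U₂ = kQq(1/r₁ − 1/r₂).
U₁ − U₂ = (8.99×10⁹ N·m²/C²)(-1.36×10⁻⁶ C)(2.33×10⁻⁶ C)(1/0.706 − 1/0.128) = 0.182 J.
v = √(2·0.182/8.44×10⁻³) = 6.57 m/s.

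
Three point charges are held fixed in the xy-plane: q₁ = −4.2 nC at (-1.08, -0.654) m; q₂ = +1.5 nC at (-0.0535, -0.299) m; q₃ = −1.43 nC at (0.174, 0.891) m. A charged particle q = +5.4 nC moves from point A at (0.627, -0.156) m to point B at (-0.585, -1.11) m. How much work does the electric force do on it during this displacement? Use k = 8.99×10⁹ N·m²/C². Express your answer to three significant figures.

1.89×10⁻⁷ J

The work done by the electric force is W_field = −ΔU = −q(V_B − V_A) = q(V_A − V_B).
At A: distances to the source charges are 1.78 m, 0.695 m, 1.14 m; V_A = Σ kqᵢ/rᵢ = -13.1 V.
At B: distances to the source charges are 0.673 m, 0.970 m, 2.14 m; V_B = Σ kqᵢ/rᵢ = -48.2 V.
ΔV = V_B − V_A = -35.1 V.
W_field = −qΔV = −(5.40×10⁻⁹ C)(-35.1 V) = 1.89×10⁻⁷ J.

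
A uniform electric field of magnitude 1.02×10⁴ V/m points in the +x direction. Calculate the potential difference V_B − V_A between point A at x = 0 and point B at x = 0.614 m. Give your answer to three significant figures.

-6260 V

In a uniform field, potential decreases in the direction of E: V_B − V_A = −E·Δx.
V_B − V_A = −(1.02×10⁴ V/m)(0.614 m) = -6260 V.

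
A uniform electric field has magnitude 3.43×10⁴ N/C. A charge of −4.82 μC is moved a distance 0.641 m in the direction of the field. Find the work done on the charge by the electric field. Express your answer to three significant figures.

The potential change for a displacement 0.641 m in the direction of the field is ΔV = −Ed = -2.20×10⁴ V.
W_field = −qΔV = -0.106 J.

-0.106 J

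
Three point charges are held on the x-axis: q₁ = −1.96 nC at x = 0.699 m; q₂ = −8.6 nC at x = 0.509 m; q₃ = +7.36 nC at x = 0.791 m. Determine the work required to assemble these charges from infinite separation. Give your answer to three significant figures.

-2.63×10⁻⁶ J

The assembly work is the sum of pairwise potential energies, U = Σ_{i<j} kqᵢqⱼ/rᵢⱼ.
Pair separations: r₁₂ = 0.190 m, r₁₃ = 0.0920 m, r₂₃ = 0.282 m.
U = (7.98×10⁻⁷) + (-1.41×10⁻⁶) + (-2.02×10⁻⁶) = -2.63×10⁻⁶ J.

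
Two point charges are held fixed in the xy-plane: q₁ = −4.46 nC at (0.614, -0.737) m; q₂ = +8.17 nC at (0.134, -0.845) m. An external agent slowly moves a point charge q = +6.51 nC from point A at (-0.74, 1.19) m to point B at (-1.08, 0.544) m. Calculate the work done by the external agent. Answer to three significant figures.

3.12×10⁻⁸ J

For quasistatic motion the external work equals the change in potential energy: W_ext = qΔV = q(V_B − V_A).
At A: distances to the source charges are 2.36 m, 2.21 m; V_A = Σ kqᵢ/rᵢ = 16.1 V.
At B: distances to the source charges are 2.12 m, 1.84 m; V_B = Σ kqᵢ/rᵢ = 20.9 V.
ΔV = V_B − V_A = 4.80 V.
W_ext = qΔV = (6.51×10⁻⁹ C)(4.80 V) = 3.12×10⁻⁸ J.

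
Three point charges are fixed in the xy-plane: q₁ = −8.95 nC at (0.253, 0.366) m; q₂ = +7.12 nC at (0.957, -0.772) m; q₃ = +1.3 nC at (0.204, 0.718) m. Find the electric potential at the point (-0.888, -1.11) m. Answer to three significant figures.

The total potential is the scalar sum of each charge's contribution, V = Σ kqᵢ/rᵢ.
Distances from the field point to each charge: r₁ = 1.87 m, r₂ = 1.88 m, r₃ = 2.13 m.
V = k[(-8.95×10⁻⁹)/(1.87) + (7.12×10⁻⁹)/(1.88) + (1.30×10⁻⁹)/(2.13)] = -3.51 V.

-3.51 V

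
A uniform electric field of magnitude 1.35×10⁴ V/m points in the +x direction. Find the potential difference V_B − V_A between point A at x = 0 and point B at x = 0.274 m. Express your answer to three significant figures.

In a uniform field, potential decreases in the direction of E: V_B − V_A = −E·Δx.
V_B − V_A = −(1.35×10⁴ V/m)(0.274 m) = -3700 V.

-3700 V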